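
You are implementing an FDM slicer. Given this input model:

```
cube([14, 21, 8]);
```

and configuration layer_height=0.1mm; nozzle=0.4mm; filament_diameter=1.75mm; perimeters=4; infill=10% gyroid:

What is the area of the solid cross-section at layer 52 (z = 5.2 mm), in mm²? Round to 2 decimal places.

294.00 mm²

At z = 5.2 mm: the cube is present — its section is the full 14×21 rectangle (area 294.00 mm²). Overall, the cross-section is a single solid region. Net area = 294.00 mm².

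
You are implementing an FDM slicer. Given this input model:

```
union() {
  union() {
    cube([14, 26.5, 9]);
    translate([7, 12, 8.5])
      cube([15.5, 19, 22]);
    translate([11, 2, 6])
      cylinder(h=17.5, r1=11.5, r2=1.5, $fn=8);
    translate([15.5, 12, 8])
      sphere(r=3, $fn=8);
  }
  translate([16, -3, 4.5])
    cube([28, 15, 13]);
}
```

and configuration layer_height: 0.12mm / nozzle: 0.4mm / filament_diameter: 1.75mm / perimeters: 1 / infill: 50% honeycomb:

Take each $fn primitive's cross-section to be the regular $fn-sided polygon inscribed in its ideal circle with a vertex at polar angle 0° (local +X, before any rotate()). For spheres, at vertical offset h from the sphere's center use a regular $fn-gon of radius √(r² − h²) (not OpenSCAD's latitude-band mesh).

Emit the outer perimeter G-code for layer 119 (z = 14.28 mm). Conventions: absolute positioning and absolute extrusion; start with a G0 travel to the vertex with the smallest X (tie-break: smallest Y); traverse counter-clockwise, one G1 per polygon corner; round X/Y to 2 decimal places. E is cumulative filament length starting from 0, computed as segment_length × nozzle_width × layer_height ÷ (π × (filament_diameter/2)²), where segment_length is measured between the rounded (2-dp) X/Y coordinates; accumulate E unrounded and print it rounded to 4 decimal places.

G0 X4.23 Y2.00 Z14.28
G1 X6.21 Y-2.79 E0.1034
G1 X11.00 Y-4.77 E0.2069
G1 X15.79 Y-2.79 E0.3103
G1 X16.00 Y-2.27 E0.3215
G1 X16.00 Y-3.00 E0.3361
G1 X44.00 Y-3.00 E0.8948
G1 X44.00 Y12.00 E1.1942
G1 X22.50 Y12.00 E1.6232
G1 X22.50 Y31.00 E2.0024
G1 X7.00 Y31.00 E2.3117
G1 X7.00 Y12.00 E2.6909
G1 X16.00 Y12.00 E2.8705
G1 X16.00 Y6.27 E2.9848
G1 X15.79 Y6.79 E2.9960
G1 X11.00 Y8.77 E3.0995
G1 X6.21 Y6.79 E3.2029
G1 X4.23 Y2.00 E3.3063

At z = 14.28 mm: the cube is not intersected at this z (z outside [0, 9]); the cube at (7, 12) is present — its section is the full 15.5×19 rectangle; the cone at (11, 2) (r1=11.5→r2=1.5) has section circumradius 6.769 here — a regular 8-gon; the sphere at (15.5, 12) is absent (|z−center|=6.280 > r=3); Merging all regions: the 2 present regions are separate (no shared area or edge), so areas and boundary lengths simply add and each stays a separate island — 2 connected regions; the cube at (16, -3) is present — its section is the full 28×15 rectangle; Combining (union): the regions partially overlap (shared area 7.55 mm²), so overlapping operands fuse into one piece — 1 connected region. The outline is a single polygon with 17 vertices. Extrusion per mm of travel: 0.4 × 0.12 / (π × 0.875²) = 0.019956. Accumulating E over each segment gives final E = 3.3063.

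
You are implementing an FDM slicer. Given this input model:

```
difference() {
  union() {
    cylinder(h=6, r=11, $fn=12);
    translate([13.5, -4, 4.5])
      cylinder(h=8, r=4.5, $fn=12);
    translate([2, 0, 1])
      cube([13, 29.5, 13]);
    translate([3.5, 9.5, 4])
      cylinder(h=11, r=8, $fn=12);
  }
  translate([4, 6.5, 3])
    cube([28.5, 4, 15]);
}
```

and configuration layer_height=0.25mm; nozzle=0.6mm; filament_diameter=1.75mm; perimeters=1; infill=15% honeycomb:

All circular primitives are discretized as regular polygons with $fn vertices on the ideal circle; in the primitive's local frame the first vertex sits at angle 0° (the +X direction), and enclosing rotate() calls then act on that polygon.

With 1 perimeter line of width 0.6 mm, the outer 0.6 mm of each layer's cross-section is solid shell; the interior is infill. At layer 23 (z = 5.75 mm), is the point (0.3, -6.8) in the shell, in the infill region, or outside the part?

At z = 5.75 mm: the r=11 cylinder gives a regular 12-gon of circumradius 11 (constant along its height); the cylinder at (13.5, -4): section is a regular 12-gon, circumradius r=4.5; the cube at (2, 0) is present — its section is the full 13×29.5 rectangle; the cylinder at (3.5, 9.5): section is a regular 12-gon, circumradius r=8; Merging all regions: the regions partially overlap (shared area 235.86 mm²), so overlapping operands fuse into one piece — 1 connected region with 1 hole; the 28.5×4 cube at (4, 6.5) contributes its full rectangle; Taking the first minus the rest: starting from the result so far, the 28.5×4 cube at (4, 6.5) partially overlaps it — only the 44.00 mm² overlap (of its 114.00 mm²) is removed, clipping the outline — 1 connected region with 1 hole. Overall, the cross-section is one region with 1 hole. The nearest boundary edge runs (5.50, -9.53)→(-0.00, -11.00); distance from the point to it = 3.98 mm. The point is inside the cross-section and 3.98 mm from the nearest boundary — more than the 0.6 mm shell width (1 × 0.6), so it's in the infill interior.

infill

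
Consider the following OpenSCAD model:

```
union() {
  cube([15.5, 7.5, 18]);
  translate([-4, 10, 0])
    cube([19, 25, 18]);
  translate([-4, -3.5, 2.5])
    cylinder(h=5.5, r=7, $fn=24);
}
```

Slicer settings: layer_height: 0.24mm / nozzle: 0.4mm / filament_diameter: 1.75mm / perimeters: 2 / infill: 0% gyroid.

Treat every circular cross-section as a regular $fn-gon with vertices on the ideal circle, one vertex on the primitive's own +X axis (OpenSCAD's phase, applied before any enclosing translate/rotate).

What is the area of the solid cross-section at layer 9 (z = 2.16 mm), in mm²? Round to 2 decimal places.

591.25 mm²

At z = 2.16 mm: the 15.5×7.5 cube contributes its full rectangle (area 116.25 mm²); the cube at (-4, 10) (footprint 19×25) is included at this height (area 475.00 mm²); the cylinder at (-4, -3.5) is not intersected at this z (z outside [2.5, 8]); Combining (union): the 2 present regions are separate (no shared area or edge), so areas and boundary lengths simply add and each stays a separate island — area = 591.25 mm². Overall, the cross-section has 2 separate islands. Net area = 591.25 mm².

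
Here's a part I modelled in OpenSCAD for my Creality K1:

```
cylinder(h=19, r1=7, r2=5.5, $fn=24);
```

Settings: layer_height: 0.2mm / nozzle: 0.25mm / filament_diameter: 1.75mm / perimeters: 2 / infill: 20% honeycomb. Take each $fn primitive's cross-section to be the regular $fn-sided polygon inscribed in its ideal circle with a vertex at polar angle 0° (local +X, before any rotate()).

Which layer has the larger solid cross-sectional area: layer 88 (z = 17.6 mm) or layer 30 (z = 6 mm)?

layer 30 (z = 6 mm)

Layer 88 (z = 17.6): the cone: at t=0.926 of its height the radius interpolates to r₁+(r₂−r₁)t = 5.611, giving a regular 24-gon of that circumradius (area = (24/2)·5.611²·sin(360°/24) = 97.77 mm²). So its area = 97.77 mm². Layer 30 (z = 6): the cone: at t=0.316 of its height the radius interpolates to r₁+(r₂−r₁)t = 6.526, giving a regular 24-gon of that circumradius (area = (24/2)·6.526²·sin(360°/24) = 132.29 mm²). So its area = 132.29 mm². Layer 30 is larger (132.29 vs 97.77 mm²).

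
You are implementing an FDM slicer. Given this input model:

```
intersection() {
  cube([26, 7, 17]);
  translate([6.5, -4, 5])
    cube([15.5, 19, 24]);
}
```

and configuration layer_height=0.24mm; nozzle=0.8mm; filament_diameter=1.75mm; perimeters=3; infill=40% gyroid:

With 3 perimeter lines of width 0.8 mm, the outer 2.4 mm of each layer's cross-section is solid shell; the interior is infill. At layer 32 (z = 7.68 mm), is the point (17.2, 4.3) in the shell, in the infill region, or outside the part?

At z = 7.68 mm: the 26×7 cube contributes its full rectangle; the 15.5×19 cube at (6.5, -4) contributes its full rectangle; Taking the intersection: the 15.5×19 cube at (6.5, -4) partially overlaps the 26×7 cube; clipping to the common part keeps 108.50 mm² — 1 connected region. Overall, the cross-section is a single solid region. The nearest boundary edge runs (6.50, 7.00)→(22.00, 7.00); distance from the point to it = 2.70 mm. The point is inside the cross-section and 2.70 mm from the nearest boundary — more than the 2.4 mm shell width (3 × 0.8), so it's in the infill interior.

infill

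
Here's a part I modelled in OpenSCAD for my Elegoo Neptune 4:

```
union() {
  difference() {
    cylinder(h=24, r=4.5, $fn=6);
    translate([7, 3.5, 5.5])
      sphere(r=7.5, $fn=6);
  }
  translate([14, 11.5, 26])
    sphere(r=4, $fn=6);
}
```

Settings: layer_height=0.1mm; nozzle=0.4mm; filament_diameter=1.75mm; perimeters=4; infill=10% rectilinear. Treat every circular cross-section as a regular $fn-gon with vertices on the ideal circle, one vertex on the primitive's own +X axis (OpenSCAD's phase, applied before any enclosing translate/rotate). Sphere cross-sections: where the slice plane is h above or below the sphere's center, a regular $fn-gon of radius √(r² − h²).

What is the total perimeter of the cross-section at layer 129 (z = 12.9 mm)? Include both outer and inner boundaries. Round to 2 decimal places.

At z = 12.9 mm: the r=4.5 cylinder contributes a regular 6-gon of circumradius 4.5 (perimeter = 2·6·4.500·sin(180°/6) = 27.00 mm); the r=7.5 sphere at (7, 3.5) contributes a regular 6-gon of circumradius √(7.5²−7.4²) = 1.221 (perimeter = 2·6·1.221·sin(180°/6) = 7.32 mm); Taking the first minus the rest: starting from the r=4.5 cylinder, the r=7.5 sphere at (7, 3.5) misses the remaining region (no effect) — boundary = 27.00 mm; the sphere at (14, 11.5) is not intersected at this z (|z−center|=13.100 > r=4); Combining (union): only the result so far is present, so the union is just that shape — boundary = 27.00 mm. Overall, the cross-section is a single solid region. Total boundary length (outer) = 27.00 mm.

27.00 mm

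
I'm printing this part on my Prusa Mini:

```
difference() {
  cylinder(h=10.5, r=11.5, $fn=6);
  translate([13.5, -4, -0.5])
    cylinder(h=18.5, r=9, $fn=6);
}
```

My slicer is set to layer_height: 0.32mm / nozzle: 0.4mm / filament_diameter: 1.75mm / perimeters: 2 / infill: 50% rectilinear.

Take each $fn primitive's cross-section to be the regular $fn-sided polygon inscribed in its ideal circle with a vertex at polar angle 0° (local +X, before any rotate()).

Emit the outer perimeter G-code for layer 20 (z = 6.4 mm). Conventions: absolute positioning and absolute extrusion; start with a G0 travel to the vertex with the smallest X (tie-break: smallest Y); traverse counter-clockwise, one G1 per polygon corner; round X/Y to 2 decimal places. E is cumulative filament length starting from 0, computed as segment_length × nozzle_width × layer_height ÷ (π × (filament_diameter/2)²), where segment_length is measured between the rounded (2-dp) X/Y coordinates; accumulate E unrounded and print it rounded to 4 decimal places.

At z = 6.4 mm: the cylinder: section is a regular 6-gon, circumradius r=11.5; the r=9 cylinder at (13.5, -4) contributes a regular 6-gon of circumradius 9; Subtracting the remaining from the first: starting from the r=11.5 cylinder, the r=9 cylinder at (13.5, -4) partially overlaps it — only the 37.77 mm² overlap (of its 210.44 mm²) is removed, clipping the outline — 1 connected region. The outline is a single polygon with 9 vertices. Extrusion per mm of travel: 0.4 × 0.32 / (π × 0.875²) = 0.053216. Accumulating E over each segment gives final E = 3.6888.

G0 X-11.50 Y0.00 Z6.40
G1 X-5.75 Y-9.96 E0.6120
G1 X5.75 Y-9.96 E1.2240
G1 X6.85 Y-8.06 E1.3408
G1 X4.50 Y-4.00 E1.5905
G1 X9.00 Y3.79 E2.0692
G1 X9.31 Y3.79 E2.0857
G1 X5.75 Y9.96 E2.4648
G1 X-5.75 Y9.96 E3.0768
G1 X-11.50 Y0.00 E3.6888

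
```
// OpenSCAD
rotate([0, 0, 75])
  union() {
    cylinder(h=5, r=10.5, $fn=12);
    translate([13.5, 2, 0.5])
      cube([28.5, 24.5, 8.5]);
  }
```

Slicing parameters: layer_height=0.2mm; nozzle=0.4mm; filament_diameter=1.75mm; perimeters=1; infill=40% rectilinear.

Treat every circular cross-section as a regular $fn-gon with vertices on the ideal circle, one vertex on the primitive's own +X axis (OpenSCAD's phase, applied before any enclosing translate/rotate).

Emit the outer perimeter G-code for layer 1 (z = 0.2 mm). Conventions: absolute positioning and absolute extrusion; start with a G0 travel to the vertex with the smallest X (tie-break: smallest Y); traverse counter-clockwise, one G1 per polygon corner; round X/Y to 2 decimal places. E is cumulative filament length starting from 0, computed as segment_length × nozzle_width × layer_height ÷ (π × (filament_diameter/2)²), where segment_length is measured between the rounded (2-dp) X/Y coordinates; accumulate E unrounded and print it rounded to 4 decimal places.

G0 X-10.14 Y-2.72 Z0.20
G1 X-7.42 Y-7.42 E0.1806
G1 X-2.72 Y-10.14 E0.3612
G1 X2.72 Y-10.14 E0.5422
G1 X7.42 Y-7.42 E0.7228
G1 X10.14 Y-2.72 E0.9034
G1 X10.14 Y2.72 E1.0843
G1 X7.42 Y7.42 E1.2649
G1 X2.72 Y10.14 E1.4455
G1 X-2.72 Y10.14 E1.6265
G1 X-7.42 Y7.42 E1.8071
G1 X-10.14 Y2.72 E1.9877
G1 X-10.14 Y-2.72 E2.1686

At z = 0.2 mm: the r=10.5 cylinder contributes a regular 12-gon of circumradius 10.5; the cube at (13.5, 2) does not reach this height (z outside [0.5, 9]); Taking the union: only the r=10.5 cylinder is present, so the union is just that shape — 1 connected region; (whole slice rotated 75° about Z — lengths, areas and connectivity unchanged). The outline is a single polygon with 12 vertices. Extrusion per mm of travel: 0.4 × 0.2 / (π × 0.875²) = 0.033260. Accumulating E over each segment gives final E = 2.1686.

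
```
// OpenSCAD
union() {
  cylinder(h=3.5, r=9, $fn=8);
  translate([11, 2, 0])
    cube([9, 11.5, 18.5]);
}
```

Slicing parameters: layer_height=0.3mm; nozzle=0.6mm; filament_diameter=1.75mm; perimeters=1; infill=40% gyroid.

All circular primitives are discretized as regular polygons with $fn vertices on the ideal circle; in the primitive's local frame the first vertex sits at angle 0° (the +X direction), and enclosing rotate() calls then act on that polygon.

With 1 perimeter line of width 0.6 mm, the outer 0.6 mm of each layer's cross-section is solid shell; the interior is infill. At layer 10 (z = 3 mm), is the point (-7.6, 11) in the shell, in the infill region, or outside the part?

At z = 3 mm: the r=9 cylinder contributes a regular 8-gon of circumradius 9; the cube at (11, 2) (footprint 9×11.5) is included at this height; Combining (union): the 2 present regions are separate (no shared area or edge), so areas and boundary lengths simply add and each stays a separate island — 2 connected regions. Overall, the cross-section has 2 separate islands. The nearest boundary edge runs (-6.36, 6.36)→(0.00, 9.00); distance from the point to it = 4.76 mm. The point is not inside any of the regions above, so it lies outside the cross-section (4.76 mm from the nearest boundary).

outside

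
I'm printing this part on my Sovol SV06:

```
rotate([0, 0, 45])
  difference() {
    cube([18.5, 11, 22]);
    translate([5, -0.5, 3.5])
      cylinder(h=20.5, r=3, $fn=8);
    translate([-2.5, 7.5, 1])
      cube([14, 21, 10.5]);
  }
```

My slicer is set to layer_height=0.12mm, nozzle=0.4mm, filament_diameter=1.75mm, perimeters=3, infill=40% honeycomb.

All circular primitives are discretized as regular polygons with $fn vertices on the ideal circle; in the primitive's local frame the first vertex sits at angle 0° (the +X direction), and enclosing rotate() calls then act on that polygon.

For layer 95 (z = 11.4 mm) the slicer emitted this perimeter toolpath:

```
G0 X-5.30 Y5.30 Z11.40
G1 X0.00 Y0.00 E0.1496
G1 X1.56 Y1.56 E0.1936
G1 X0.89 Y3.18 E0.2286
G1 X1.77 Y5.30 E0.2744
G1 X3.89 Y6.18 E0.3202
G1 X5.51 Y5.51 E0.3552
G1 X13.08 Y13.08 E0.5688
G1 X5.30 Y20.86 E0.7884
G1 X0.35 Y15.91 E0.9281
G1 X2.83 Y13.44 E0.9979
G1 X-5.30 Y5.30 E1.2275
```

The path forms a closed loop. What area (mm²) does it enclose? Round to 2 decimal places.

153.41 mm²

Apply the shoelace formula to the sequence of (X, Y) vertices; enclosed area = 153.41 mm².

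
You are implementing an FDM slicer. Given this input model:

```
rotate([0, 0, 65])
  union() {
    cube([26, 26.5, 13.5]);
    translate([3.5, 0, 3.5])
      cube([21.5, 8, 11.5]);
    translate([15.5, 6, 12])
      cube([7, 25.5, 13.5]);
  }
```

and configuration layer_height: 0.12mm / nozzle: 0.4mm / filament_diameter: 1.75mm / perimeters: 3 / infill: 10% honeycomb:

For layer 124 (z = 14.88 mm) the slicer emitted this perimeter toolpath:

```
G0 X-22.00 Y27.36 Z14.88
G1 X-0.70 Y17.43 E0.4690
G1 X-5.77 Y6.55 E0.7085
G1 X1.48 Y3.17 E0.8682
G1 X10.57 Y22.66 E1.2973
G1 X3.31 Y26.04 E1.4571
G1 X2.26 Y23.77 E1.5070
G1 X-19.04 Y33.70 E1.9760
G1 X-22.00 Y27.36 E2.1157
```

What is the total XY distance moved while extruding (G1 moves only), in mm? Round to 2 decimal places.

Sum the Euclidean lengths of each G1 segment: total = 106.02 mm.

106.02 mm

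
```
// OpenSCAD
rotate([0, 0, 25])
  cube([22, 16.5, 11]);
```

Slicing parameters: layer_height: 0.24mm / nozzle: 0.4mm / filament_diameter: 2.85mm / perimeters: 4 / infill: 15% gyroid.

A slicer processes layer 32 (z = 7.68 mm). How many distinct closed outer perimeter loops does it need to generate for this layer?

At z = 7.68 mm: the cube is present — its section is the full 22×16.5 rectangle; (whole slice rotated 25° about Z — lengths, areas and connectivity unchanged). The result has 1 disconnected region.

1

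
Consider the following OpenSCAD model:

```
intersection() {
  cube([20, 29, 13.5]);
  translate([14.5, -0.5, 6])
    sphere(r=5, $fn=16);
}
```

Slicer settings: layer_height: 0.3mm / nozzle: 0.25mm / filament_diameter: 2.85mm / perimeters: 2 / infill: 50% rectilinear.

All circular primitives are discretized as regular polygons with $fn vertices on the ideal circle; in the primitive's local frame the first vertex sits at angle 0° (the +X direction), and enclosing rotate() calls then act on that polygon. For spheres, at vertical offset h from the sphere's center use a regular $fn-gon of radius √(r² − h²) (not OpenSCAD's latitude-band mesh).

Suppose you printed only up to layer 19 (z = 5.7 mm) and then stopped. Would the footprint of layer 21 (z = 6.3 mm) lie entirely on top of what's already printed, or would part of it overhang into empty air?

Compare the two slices. At z = 5.7: the cube is present — its section is the full 20×29 rectangle (area 580.00 mm²); the sphere at (14.5, -0.5): section is a regular 16-gon, circumradius = √(r²−h²) = √(5²−0.3²) = 4.991 (area = (16/2)·4.991²·sin(360°/16) = 76.26 mm²); After intersecting: the r=5 sphere at (14.5, -0.5) partially overlaps the 20×29 cube; clipping to the common part keeps 33.19 mm² — area = 33.19 mm². At z = 6.3: the cube (footprint 20×29) is included at this height (area 580.00 mm²); the r=5 sphere at (14.5, -0.5) contributes a regular 16-gon of circumradius √(5²−0.3²) = 4.991 (area = (16/2)·4.991²·sin(360°/16) = 76.26 mm²); Keeping only the common overlap: the r=5 sphere at (14.5, -0.5) partially overlaps the 20×29 cube; clipping to the common part keeps 33.19 mm² — area = 33.19 mm². Checking containment: the cross-section at z = 6.3 is a subset of the cross-section at z = 5.7.

entirely on top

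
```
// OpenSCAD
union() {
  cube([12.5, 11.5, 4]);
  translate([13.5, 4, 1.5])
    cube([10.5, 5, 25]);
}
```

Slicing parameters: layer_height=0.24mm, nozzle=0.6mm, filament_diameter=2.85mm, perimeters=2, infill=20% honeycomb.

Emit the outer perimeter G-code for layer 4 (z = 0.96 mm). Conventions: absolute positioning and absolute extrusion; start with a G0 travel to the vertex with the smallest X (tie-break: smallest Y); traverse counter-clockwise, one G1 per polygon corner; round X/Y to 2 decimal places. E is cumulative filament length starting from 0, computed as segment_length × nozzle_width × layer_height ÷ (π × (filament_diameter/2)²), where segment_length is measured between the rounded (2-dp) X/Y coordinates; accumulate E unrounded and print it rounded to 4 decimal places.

G0 X0.00 Y0.00 Z0.96
G1 X12.50 Y0.00 E0.2822
G1 X12.50 Y11.50 E0.5417
G1 X0.00 Y11.50 E0.8239
G1 X0.00 Y0.00 E1.0835

At z = 0.96 mm: the 12.5×11.5 cube contributes its full rectangle; the cube at (13.5, 4) is absent (z outside [1.5, 26.5]); Merging all regions: only the 12.5×11.5 cube is present, so the union is just that shape — 1 connected region. The outline is a single polygon with 4 vertices. Extrusion per mm of travel: 0.6 × 0.24 / (π × 1.425²) = 0.022573. Accumulating E over each segment gives final E = 1.0835.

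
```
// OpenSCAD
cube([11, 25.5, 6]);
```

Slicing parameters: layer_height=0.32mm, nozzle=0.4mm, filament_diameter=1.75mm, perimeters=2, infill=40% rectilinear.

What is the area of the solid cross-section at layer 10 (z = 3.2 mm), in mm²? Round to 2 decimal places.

At z = 3.2 mm: the cube (footprint 11×25.5) is included at this height (area 280.50 mm²). Overall, the cross-section is a single solid region. Net area = 280.50 mm².

280.50 mm²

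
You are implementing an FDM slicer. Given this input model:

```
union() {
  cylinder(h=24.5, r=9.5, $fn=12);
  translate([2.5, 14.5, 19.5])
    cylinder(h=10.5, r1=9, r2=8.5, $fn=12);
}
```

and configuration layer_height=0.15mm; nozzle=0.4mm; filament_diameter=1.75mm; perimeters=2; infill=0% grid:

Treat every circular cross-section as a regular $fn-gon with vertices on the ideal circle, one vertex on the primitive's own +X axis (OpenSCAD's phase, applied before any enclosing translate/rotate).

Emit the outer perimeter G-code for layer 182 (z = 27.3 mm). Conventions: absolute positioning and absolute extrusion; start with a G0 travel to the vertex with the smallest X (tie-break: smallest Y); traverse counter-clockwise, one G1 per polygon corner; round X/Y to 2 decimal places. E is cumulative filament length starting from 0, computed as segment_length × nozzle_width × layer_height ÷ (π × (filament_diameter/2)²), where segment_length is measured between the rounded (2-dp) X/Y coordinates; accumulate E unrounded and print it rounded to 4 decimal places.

G0 X-6.13 Y14.50 Z27.30
G1 X-4.97 Y10.19 E0.1113
G1 X-1.81 Y7.03 E0.2228
G1 X2.50 Y5.87 E0.3342
G1 X6.81 Y7.03 E0.4455
G1 X9.97 Y10.19 E0.5570
G1 X11.13 Y14.50 E0.6683
G1 X9.97 Y18.81 E0.7797
G1 X6.81 Y21.97 E0.8911
G1 X2.50 Y23.13 E1.0025
G1 X-1.81 Y21.97 E1.1138
G1 X-4.97 Y18.81 E1.2253
G1 X-6.13 Y14.50 E1.3366

At z = 27.3 mm: the cylinder does not reach this height (z outside [0, 24.5]); the cone at (2.5, 14.5) (r1=9→r2=8.5) has section circumradius 8.629 here — a regular 12-gon; Merging all regions: only the cone at (2.5, 14.5) is present, so the union is just that shape — 1 connected region. The outline is a single polygon with 12 vertices. Extrusion per mm of travel: 0.4 × 0.15 / (π × 0.875²) = 0.024945. Accumulating E over each segment gives final E = 1.3366.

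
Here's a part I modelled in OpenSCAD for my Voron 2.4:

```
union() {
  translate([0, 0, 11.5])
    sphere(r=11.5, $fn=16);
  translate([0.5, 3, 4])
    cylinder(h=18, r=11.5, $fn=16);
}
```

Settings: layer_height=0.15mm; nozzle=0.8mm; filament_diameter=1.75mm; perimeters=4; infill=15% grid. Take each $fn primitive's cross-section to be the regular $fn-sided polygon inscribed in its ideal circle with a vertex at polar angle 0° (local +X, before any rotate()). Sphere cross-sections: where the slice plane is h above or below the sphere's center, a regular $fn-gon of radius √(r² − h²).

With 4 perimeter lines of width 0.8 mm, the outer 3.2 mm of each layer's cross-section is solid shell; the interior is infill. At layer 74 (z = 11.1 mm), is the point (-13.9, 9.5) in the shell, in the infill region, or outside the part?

At z = 11.1 mm: the r=11.5 sphere slices to a regular 16-gon of circumradius 11.493 (√(r²−h²) with h=0.4 from center); the r=11.5 cylinder at (0.5, 3) gives a regular 16-gon of circumradius 11.5 (constant along its height); Taking the union: the regions partially overlap (shared area 335.92 mm²), so overlapping operands fuse into one piece — 1 connected region. Overall, the cross-section is a single solid region. The nearest boundary edge runs (-11.00, 3.00)→(-10.12, 7.40); distance from the point to it = 4.32 mm. The point is not inside any of the regions above, so it lies outside the cross-section (4.32 mm from the nearest boundary).

outside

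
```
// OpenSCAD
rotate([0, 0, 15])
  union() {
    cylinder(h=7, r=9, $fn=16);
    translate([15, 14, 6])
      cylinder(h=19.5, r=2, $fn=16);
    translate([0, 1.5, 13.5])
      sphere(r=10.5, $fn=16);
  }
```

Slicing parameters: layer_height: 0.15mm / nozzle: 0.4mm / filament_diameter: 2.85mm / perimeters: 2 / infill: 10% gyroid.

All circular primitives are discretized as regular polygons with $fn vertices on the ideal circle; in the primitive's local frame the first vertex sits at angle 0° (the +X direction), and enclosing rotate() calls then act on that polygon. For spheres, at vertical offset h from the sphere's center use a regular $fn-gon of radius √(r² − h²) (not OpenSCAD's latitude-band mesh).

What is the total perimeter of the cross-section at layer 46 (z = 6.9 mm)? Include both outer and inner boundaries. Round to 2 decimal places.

At z = 6.9 mm: the cylinder: section is a regular 16-gon, circumradius r=9 (perimeter = 2·16·9.000·sin(180°/16) = 56.19 mm); the r=2 cylinder at (15, 14) gives a regular 16-gon of circumradius 2 (constant along its height) (perimeter = 2·16·2.000·sin(180°/16) = 12.49 mm); the sphere at (0, 1.5): section is a regular 16-gon, circumradius = √(r²−h²) = √(10.5²−6.6²) = 8.166 (perimeter = 2·16·8.166·sin(180°/16) = 50.98 mm); Merging all regions: the regions partially overlap (shared area 196.83 mm²), so the edge portions inside another operand are dropped and the merged outline is re-measured after clipping — boundary = 69.55 mm; (whole slice rotated 15° about Z — lengths, areas and connectivity unchanged). Overall, the cross-section has 2 separate islands. Total boundary length (outer) = 69.55 mm.

69.55 mm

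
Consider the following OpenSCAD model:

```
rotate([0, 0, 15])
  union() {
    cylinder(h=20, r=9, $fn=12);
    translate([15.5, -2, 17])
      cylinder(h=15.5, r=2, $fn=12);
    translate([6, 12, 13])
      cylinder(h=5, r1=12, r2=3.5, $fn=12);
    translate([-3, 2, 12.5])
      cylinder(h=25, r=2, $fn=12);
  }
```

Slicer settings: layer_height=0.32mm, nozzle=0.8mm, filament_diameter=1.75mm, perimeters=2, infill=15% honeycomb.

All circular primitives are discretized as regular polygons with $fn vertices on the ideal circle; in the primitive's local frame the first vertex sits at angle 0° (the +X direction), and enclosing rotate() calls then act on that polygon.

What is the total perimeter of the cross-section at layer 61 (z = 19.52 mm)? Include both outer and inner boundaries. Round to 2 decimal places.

At z = 19.52 mm: the cylinder: section is a regular 12-gon, circumradius r=9 (perimeter = 2·12·9.000·sin(180°/12) = 55.90 mm); the r=2 cylinder at (15.5, -2) contributes a regular 12-gon of circumradius 2 (perimeter = 2·12·2.000·sin(180°/12) = 12.42 mm); the cone at (6, 12) does not reach this height (z outside [13, 18]); the r=2 cylinder at (-3, 2) gives a regular 12-gon of circumradius 2 (constant along its height) (perimeter = 2·12·2.000·sin(180°/12) = 12.42 mm); Combining (union): the regions partially overlap (shared area 12.00 mm²), so the edge portions inside another operand are dropped and the merged outline is re-measured after clipping — boundary = 68.33 mm; (rotated 15° about Z; rotation is an isometry so areas/perimeters/island counts are preserved). Overall, the cross-section has 2 separate islands. Total boundary length (outer) = 68.33 mm.

68.33 mm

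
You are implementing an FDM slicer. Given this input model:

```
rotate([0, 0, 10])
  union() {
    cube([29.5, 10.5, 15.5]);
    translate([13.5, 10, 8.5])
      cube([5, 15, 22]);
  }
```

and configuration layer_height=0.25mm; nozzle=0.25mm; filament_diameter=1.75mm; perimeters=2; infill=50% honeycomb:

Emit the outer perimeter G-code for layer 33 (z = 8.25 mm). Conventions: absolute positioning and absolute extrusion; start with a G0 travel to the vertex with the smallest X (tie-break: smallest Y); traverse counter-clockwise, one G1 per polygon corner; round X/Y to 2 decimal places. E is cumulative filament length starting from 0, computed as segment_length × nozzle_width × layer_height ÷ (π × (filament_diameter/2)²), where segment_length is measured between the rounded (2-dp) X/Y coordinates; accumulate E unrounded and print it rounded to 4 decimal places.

G0 X-1.82 Y10.34 Z8.25
G1 X0.00 Y0.00 E0.2728
G1 X29.05 Y5.12 E1.0393
G1 X27.23 Y15.46 E1.3121
G1 X-1.82 Y10.34 E2.0786

At z = 8.25 mm: the cube (footprint 29.5×10.5) is included at this height; the cube at (13.5, 10) is absent (z outside [8.5, 30.5]); Taking the union: only the 29.5×10.5 cube is present, so the union is just that shape — 1 connected region; (whole slice rotated 10° about Z — lengths, areas and connectivity unchanged). The outline is a single polygon with 4 vertices. Extrusion per mm of travel: 0.25 × 0.25 / (π × 0.875²) = 0.025984. Accumulating E over each segment gives final E = 2.0786.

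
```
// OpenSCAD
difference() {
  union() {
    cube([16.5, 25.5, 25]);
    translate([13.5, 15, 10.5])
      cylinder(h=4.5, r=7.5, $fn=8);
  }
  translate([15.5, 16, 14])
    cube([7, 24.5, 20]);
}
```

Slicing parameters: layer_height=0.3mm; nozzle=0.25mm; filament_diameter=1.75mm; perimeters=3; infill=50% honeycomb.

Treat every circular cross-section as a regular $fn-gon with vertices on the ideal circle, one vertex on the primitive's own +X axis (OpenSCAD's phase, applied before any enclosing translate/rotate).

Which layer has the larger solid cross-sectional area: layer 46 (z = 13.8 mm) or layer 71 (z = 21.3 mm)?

layer 46 (z = 13.8 mm)

Layer 46 (z = 13.8): the cube is present — its section is the full 16.5×25.5 rectangle (area 420.75 mm²); the r=7.5 cylinder at (13.5, 15) gives a regular 8-gon of circumradius 7.5 (constant along its height) (area = (8/2)·7.500²·sin(360°/8) = 159.10 mm²); Merging all regions: the regions partially overlap — summed areas 579.85 mm² minus the doubly-counted overlap 120.82 mm² gives 459.03 mm² — area = 459.03 mm²; the cube at (15.5, 16) does not reach this height (z outside [14, 34]); Subtracting the remaining from the first: none of the subtracted shapes is present at this height, so the result so far is unchanged — area = 459.03 mm². So its area = 459.03 mm². Layer 71 (z = 21.3): the 16.5×25.5 cube contributes its full rectangle (area 420.75 mm²); the cylinder at (13.5, 15) is not intersected at this z (z outside [10.5, 15]); Merging all regions: only the 16.5×25.5 cube is present, so the union is just that shape — area = 420.75 mm²; the 7×24.5 cube at (15.5, 16) contributes its full rectangle (area 171.50 mm²); After the difference (first − rest): starting from that combined region (420.75 mm²), the 7×24.5 cube at (15.5, 16) partially overlaps it — only the 9.50 mm² overlap (of its 171.50 mm²) is removed, clipping the outline — area = 411.25 mm². So its area = 411.25 mm². Layer 46 is larger (459.03 vs 411.25 mm²).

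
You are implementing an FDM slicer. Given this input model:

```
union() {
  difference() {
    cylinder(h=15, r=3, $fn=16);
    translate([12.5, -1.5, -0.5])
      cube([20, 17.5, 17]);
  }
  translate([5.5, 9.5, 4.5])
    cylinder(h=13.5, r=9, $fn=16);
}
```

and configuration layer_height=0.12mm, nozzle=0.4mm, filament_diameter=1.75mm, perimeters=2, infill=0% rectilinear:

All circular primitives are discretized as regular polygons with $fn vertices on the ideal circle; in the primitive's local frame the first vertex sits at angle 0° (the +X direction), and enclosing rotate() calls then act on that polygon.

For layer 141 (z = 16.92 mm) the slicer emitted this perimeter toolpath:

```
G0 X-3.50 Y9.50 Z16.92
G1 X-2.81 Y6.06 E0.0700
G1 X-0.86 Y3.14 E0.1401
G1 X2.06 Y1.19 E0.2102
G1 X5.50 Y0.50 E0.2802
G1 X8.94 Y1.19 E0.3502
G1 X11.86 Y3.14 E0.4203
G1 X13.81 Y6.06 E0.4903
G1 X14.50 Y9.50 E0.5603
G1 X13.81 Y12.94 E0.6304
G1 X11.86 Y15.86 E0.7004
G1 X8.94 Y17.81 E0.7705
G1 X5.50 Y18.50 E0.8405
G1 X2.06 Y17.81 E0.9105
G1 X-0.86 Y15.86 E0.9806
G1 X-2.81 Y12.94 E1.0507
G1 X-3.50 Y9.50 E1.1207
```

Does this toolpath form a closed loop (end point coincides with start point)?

Start point (G0): (-3.50, 9.50). End point (last G1): the path returns to the start — closed.

yes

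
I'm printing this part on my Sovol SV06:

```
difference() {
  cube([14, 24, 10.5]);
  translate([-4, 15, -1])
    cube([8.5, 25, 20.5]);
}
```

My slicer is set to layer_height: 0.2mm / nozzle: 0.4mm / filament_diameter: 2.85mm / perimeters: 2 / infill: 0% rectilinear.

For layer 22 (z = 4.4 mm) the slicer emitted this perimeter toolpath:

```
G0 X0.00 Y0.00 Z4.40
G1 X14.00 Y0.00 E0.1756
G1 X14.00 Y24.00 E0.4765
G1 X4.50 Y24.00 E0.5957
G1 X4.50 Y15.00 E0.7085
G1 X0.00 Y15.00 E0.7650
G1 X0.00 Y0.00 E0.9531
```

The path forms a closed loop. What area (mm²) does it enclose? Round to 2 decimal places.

Apply the shoelace formula to the sequence of (X, Y) vertices; enclosed area = 295.50 mm².

295.50 mm²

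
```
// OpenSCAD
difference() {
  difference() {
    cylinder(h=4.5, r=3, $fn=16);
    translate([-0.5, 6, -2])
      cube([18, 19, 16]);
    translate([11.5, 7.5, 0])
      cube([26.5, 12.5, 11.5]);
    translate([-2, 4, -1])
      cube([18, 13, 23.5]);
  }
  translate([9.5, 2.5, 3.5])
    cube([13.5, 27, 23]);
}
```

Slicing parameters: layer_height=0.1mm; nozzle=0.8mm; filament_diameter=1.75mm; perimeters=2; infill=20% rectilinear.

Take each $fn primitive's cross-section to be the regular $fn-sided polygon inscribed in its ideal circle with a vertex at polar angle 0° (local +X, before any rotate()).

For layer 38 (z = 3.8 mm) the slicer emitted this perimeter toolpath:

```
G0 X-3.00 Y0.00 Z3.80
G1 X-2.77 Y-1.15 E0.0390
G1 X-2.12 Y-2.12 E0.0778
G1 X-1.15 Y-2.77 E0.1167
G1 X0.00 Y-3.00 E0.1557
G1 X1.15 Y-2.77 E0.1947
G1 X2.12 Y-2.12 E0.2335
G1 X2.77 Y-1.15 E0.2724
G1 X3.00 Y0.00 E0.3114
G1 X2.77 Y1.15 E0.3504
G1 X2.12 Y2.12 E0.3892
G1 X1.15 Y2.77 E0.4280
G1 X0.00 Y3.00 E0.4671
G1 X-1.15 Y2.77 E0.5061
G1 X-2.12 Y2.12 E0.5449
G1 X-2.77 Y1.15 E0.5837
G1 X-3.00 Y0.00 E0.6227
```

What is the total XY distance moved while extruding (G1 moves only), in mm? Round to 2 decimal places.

18.72 mm

Sum the Euclidean lengths of each G1 segment: total = 18.72 mm.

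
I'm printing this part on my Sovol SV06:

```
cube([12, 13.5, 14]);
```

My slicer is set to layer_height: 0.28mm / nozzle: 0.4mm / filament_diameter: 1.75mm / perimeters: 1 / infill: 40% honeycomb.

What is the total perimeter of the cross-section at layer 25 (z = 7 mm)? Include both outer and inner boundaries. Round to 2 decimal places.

51.00 mm

At z = 7 mm: the cube (footprint 12×13.5) is included at this height (perimeter 51.00 mm). Overall, the cross-section is a single solid region. Total boundary length (outer) = 51.00 mm.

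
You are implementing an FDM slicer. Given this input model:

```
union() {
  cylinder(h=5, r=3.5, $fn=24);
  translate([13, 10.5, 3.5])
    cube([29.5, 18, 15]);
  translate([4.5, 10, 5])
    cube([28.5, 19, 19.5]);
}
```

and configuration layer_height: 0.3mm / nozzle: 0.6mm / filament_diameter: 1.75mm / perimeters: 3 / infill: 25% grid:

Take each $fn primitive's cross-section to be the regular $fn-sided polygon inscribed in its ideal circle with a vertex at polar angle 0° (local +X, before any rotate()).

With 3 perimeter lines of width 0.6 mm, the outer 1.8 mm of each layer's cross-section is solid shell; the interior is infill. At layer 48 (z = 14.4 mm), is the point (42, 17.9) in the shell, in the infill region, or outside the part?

At z = 14.4 mm: the cylinder does not reach this height (z outside [0, 5]); the cube at (13, 10.5) is present — its section is the full 29.5×18 rectangle; the cube at (4.5, 10) (footprint 28.5×19) is included at this height; Combining (union): the regions partially overlap (shared area 360.00 mm²), so overlapping operands fuse into one piece — 1 connected region. Overall, the cross-section is a single solid region. The nearest boundary edge runs (42.50, 28.50)→(42.50, 10.50); distance from the point to it = 0.50 mm. The point is inside the cross-section, 0.50 mm from the nearest boundary — within the 1.8 mm shell band (3 × 0.6).

shell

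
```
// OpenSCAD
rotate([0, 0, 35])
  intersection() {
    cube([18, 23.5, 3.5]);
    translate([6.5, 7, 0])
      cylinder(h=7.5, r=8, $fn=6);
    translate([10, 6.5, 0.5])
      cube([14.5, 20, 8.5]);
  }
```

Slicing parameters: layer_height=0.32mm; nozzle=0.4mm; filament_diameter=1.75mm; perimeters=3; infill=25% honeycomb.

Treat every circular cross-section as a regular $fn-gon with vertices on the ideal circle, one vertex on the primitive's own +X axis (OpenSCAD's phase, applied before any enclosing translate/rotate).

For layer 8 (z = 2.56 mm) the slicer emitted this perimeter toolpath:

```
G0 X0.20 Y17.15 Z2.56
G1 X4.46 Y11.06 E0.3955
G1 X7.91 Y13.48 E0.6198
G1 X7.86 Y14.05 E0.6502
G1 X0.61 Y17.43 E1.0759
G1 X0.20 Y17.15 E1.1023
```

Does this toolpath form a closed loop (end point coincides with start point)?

yes

Start point (G0): (0.20, 17.15). End point (last G1): the path returns to the start — closed.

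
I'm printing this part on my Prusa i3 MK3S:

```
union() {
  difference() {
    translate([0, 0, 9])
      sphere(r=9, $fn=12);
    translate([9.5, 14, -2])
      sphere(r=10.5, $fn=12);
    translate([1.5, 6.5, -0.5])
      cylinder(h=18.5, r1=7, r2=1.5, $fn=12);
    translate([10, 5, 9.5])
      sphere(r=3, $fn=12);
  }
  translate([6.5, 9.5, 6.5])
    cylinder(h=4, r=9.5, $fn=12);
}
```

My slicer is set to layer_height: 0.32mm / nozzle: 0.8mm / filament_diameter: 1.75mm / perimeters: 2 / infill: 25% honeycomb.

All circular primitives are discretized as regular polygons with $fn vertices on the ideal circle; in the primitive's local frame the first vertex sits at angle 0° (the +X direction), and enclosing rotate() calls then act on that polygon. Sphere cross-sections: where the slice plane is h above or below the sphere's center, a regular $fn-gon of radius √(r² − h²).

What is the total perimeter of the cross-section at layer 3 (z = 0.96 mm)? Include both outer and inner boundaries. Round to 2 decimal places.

At z = 0.96 mm: the r=9 sphere contributes a regular 12-gon of circumradius √(9²−8.04²) = 4.045 (perimeter = 2·12·4.045·sin(180°/12) = 25.12 mm); the r=10.5 sphere at (9.5, 14) slices to a regular 12-gon of circumradius 10.074 (√(r²−h²) with h=2.96 from center) (perimeter = 2·12·10.074·sin(180°/12) = 62.58 mm); the cone at (1.5, 6.5) (r1=7→r2=1.5) has section circumradius 6.566 here — a regular 12-gon (perimeter = 2·12·6.566·sin(180°/12) = 40.79 mm); the sphere at (10, 5) is absent (|z−center|=8.540 > r=3); Subtracting the remaining from the first: starting from the r=9 sphere, the r=10.5 sphere at (9.5, 14) misses the remaining region (no effect); the cone at (1.5, 6.5) partially overlaps it — only the 19.30 mm² overlap (of its 129.33 mm²) is removed, clipping the outline — boundary = 23.56 mm; the cylinder at (6.5, 9.5) is absent (z outside [6.5, 10.5]); Taking the union: only the result so far is present, so the union is just that shape — boundary = 23.56 mm. Overall, the cross-section is a single solid region. Total boundary length (outer) = 23.56 mm.

23.56 mm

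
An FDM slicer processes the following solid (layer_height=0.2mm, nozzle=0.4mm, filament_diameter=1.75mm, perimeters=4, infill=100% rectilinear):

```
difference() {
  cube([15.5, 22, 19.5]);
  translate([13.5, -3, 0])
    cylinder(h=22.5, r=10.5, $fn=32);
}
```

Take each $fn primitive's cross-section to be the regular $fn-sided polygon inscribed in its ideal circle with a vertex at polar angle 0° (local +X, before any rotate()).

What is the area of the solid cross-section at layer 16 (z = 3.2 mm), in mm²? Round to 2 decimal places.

271.13 mm²

At z = 3.2 mm: the 15.5×22 cube contributes its full rectangle (area 341.00 mm²); the cylinder at (13.5, -3): section is a regular 32-gon, circumradius r=10.5 (area = (32/2)·10.500²·sin(360°/32) = 344.14 mm²); Taking the first minus the rest: starting from the 15.5×22 cube (341.00 mm²), the r=10.5 cylinder at (13.5, -3) partially overlaps it — only the 69.87 mm² overlap (of its 344.14 mm²) is removed, clipping the outline — area = 271.13 mm². Overall, the cross-section is a single solid region. Net area = 271.13 mm².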